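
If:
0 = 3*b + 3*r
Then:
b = -r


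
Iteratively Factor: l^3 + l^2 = (l)*(l^2 + l) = l*(l + 1)*(l)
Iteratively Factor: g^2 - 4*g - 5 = (g + 1)*(g - 5)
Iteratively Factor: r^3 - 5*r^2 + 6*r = (r - 3)*(r^2 - 2*r) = r*(r - 3)*(r - 2)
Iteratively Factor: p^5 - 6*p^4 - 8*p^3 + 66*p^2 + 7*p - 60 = (p - 4)*(p^4 - 2*p^3 - 16*p^2 + 2*p + 15) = (p - 4)*(p + 1)*(p^3 - 3*p^2 - 13*p + 15) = (p - 5)*(p - 4)*(p + 1)*(p^2 + 2*p - 3) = (p - 5)*(p - 4)*(p + 1)*(p + 3)*(p - 1)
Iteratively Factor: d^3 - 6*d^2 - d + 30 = (d + 2)*(d^2 - 8*d + 15) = (d - 3)*(d + 2)*(d - 5)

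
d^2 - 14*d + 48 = (d - 8)*(d - 6)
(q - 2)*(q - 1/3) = q^2 - 7*q/3 + 2/3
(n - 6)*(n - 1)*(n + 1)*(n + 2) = n^4 - 4*n^3 - 13*n^2 + 4*n + 12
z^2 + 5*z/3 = z*(z + 5/3)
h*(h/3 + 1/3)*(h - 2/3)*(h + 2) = h^4/3 + 7*h^3/9 - 4*h/9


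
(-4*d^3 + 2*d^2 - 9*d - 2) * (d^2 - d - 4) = -4*d^5 + 6*d^4 + 5*d^3 - d^2 + 38*d + 8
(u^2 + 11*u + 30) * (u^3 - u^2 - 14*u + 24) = u^5 + 10*u^4 + 5*u^3 - 160*u^2 - 156*u + 720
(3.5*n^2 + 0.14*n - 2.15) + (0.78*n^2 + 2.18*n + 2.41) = 4.28*n^2 + 2.32*n + 0.26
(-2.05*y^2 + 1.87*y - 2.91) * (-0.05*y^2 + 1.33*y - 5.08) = 0.1025*y^4 - 2.82*y^3 + 13.0466*y^2 - 13.3699*y + 14.7828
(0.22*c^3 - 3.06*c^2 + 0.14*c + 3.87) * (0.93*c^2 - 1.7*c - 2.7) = 0.2046*c^5 - 3.2198*c^4 + 4.7382*c^3 + 11.6231*c^2 - 6.957*c - 10.449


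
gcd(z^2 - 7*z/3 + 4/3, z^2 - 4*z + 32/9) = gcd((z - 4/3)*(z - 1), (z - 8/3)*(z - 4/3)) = z - 4/3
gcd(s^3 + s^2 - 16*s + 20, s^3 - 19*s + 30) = s^2 + 3*s - 10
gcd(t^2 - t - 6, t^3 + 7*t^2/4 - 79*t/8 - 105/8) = t - 3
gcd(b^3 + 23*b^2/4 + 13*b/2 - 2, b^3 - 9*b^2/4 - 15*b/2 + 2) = b^2 + 7*b/4 - 1/2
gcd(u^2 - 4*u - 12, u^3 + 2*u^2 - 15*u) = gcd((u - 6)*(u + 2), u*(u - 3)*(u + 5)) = 1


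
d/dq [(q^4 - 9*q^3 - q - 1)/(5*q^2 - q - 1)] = 2*q*(5*q^4 - 24*q^3 + 7*q^2 + 16*q + 5)/(25*q^4 - 10*q^3 - 9*q^2 + 2*q + 1)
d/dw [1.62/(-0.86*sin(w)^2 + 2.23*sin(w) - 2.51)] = (2.7864*sin(w) - 3.6126)*cos(w)/(0.86*sin(w)^2 - 2.23*sin(w) + 2.51)^2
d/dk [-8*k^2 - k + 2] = -16*k - 1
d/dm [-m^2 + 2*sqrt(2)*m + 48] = -2*m + 2*sqrt(2)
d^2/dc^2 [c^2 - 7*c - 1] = 2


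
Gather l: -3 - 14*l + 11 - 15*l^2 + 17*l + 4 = -15*l^2 + 3*l + 12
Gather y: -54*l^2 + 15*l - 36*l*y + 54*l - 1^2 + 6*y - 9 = -54*l^2 + 69*l + y*(6 - 36*l) - 10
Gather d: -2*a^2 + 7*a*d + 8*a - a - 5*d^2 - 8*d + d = -2*a^2 + 7*a - 5*d^2 + d*(7*a - 7)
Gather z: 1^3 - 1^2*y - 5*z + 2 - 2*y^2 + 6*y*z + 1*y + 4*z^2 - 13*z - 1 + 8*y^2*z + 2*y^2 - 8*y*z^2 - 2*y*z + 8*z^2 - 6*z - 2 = z^2*(12 - 8*y) + z*(8*y^2 + 4*y - 24)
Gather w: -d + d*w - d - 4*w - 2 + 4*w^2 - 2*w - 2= -2*d + 4*w^2 + w*(d - 6) - 4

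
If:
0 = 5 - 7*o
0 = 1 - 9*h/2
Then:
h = 2/9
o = 5/7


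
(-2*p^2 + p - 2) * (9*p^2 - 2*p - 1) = -18*p^4 + 13*p^3 - 18*p^2 + 3*p + 2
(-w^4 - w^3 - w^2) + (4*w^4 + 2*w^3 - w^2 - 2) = 3*w^4 + w^3 - 2*w^2 - 2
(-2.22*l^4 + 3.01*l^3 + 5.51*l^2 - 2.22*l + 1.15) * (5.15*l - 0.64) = -11.433*l^5 + 16.9223*l^4 + 26.4501*l^3 - 14.9594*l^2 + 7.3433*l - 0.736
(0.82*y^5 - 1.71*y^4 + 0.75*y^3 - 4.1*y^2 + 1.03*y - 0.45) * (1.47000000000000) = 1.2054*y^5 - 2.5137*y^4 + 1.1025*y^3 - 6.027*y^2 + 1.5141*y - 0.6615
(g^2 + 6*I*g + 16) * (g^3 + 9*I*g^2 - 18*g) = g^5 + 15*I*g^4 - 56*g^3 + 36*I*g^2 - 288*g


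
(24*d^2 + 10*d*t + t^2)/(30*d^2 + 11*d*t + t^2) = (4*d + t)/(5*d + t)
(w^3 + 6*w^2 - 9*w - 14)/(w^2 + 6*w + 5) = (w^2 + 5*w - 14)/(w + 5)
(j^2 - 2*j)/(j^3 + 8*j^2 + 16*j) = (j - 2)/(j^2 + 8*j + 16)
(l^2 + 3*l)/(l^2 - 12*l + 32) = l*(l + 3)/(l^2 - 12*l + 32)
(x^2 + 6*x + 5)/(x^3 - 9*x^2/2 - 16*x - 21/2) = 2*(x + 5)/(2*x^2 - 11*x - 21)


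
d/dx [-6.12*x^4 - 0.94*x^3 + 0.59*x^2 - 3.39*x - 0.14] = -24.48*x^3 - 2.82*x^2 + 1.18*x - 3.39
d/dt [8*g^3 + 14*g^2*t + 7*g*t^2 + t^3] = 14*g^2 + 14*g*t + 3*t^2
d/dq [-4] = 0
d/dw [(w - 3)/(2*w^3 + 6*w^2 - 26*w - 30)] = (-w - 3)/(w^4 + 12*w^3 + 46*w^2 + 60*w + 25)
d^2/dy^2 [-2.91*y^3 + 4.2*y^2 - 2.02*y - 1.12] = 8.4 - 17.46*y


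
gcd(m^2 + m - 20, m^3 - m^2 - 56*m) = 1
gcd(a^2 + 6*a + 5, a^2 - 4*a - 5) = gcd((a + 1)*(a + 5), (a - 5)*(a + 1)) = a + 1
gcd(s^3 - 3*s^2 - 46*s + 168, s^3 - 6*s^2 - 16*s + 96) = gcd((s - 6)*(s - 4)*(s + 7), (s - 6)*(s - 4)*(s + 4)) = s^2 - 10*s + 24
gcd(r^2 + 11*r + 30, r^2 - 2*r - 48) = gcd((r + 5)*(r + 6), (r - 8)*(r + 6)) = r + 6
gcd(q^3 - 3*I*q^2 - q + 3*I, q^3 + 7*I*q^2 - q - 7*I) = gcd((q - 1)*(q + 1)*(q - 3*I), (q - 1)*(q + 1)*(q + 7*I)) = q^2 - 1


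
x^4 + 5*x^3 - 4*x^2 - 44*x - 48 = (x - 3)*(x + 2)^2*(x + 4)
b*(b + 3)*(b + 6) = b^3 + 9*b^2 + 18*b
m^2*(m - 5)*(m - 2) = m^4 - 7*m^3 + 10*m^2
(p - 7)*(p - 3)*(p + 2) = p^3 - 8*p^2 + p + 42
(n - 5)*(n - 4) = n^2 - 9*n + 20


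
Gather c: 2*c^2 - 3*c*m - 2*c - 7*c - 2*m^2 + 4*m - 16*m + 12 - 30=2*c^2 + c*(-3*m - 9) - 2*m^2 - 12*m - 18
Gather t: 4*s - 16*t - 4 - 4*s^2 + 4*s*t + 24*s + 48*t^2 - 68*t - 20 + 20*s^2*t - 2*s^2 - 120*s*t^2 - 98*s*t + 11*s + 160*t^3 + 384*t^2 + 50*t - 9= -6*s^2 + 39*s + 160*t^3 + t^2*(432 - 120*s) + t*(20*s^2 - 94*s - 34) - 33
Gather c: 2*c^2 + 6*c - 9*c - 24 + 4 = 2*c^2 - 3*c - 20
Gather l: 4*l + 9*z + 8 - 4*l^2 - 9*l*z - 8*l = -4*l^2 + l*(-9*z - 4) + 9*z + 8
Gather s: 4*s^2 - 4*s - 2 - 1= 4*s^2 - 4*s - 3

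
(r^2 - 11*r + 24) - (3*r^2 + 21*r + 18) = -2*r^2 - 32*r + 6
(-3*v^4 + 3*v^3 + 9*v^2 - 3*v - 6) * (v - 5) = -3*v^5 + 18*v^4 - 6*v^3 - 48*v^2 + 9*v + 30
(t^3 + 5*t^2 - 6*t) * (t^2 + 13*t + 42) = t^5 + 18*t^4 + 101*t^3 + 132*t^2 - 252*t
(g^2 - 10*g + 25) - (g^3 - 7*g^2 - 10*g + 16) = -g^3 + 8*g^2 + 9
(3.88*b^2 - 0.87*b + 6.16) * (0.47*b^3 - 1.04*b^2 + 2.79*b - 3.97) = 1.8236*b^5 - 4.4441*b^4 + 14.6252*b^3 - 24.2373*b^2 + 20.6403*b - 24.4552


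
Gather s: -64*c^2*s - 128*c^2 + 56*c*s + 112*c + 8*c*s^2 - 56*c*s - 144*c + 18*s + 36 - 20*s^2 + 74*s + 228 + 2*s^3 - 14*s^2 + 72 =-128*c^2 - 32*c + 2*s^3 + s^2*(8*c - 34) + s*(92 - 64*c^2) + 336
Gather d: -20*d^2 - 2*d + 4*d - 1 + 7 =-20*d^2 + 2*d + 6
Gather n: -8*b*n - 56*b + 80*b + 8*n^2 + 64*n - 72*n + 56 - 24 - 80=24*b + 8*n^2 + n*(-8*b - 8) - 48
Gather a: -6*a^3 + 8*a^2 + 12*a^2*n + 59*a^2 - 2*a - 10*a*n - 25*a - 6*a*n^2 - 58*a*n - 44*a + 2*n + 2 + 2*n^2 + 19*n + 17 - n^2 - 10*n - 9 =-6*a^3 + a^2*(12*n + 67) + a*(-6*n^2 - 68*n - 71) + n^2 + 11*n + 10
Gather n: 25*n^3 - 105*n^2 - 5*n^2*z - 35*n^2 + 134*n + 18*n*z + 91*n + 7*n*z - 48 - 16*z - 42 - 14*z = 25*n^3 + n^2*(-5*z - 140) + n*(25*z + 225) - 30*z - 90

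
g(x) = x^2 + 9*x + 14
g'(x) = 2*x + 9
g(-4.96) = -6.04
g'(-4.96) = -0.92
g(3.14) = 52.12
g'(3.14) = 15.28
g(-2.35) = -1.63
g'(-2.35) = 4.30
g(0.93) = 23.23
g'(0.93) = 10.86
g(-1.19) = 4.71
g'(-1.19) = 6.62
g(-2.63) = -2.75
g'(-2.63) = 3.74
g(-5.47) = -5.31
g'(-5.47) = -1.94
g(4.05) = 66.85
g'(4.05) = 17.10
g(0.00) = 14.00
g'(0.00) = 9.00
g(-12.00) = 50.00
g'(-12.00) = -15.00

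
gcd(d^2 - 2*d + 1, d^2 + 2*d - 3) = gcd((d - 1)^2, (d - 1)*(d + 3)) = d - 1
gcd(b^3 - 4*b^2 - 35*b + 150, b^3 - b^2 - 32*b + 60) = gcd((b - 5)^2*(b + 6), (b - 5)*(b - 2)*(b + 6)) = b^2 + b - 30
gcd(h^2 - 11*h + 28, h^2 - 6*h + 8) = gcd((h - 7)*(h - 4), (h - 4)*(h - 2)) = h - 4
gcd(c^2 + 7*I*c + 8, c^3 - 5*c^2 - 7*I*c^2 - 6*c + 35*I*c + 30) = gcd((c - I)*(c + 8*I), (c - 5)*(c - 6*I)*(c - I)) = c - I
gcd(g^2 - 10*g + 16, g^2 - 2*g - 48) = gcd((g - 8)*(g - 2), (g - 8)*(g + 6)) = g - 8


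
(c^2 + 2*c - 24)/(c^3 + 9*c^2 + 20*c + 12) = (c - 4)/(c^2 + 3*c + 2)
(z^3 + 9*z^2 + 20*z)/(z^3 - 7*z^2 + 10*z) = (z^2 + 9*z + 20)/(z^2 - 7*z + 10)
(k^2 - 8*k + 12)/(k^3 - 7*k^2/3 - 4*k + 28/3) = 3*(k - 6)/(3*k^2 - k - 14)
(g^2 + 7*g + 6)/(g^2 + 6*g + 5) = (g + 6)/(g + 5)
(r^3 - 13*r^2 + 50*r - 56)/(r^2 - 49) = (r^2 - 6*r + 8)/(r + 7)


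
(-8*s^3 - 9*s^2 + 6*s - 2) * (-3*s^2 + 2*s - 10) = 24*s^5 + 11*s^4 + 44*s^3 + 108*s^2 - 64*s + 20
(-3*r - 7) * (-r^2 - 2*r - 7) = 3*r^3 + 13*r^2 + 35*r + 49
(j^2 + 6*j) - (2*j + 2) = j^2 + 4*j - 2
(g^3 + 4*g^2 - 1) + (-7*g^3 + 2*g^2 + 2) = -6*g^3 + 6*g^2 + 1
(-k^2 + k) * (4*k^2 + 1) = -4*k^4 + 4*k^3 - k^2 + k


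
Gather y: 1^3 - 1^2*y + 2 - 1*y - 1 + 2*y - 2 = 0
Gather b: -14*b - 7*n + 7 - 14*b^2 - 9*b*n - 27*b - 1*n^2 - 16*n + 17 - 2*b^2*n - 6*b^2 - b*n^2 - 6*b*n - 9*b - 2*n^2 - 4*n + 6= b^2*(-2*n - 20) + b*(-n^2 - 15*n - 50) - 3*n^2 - 27*n + 30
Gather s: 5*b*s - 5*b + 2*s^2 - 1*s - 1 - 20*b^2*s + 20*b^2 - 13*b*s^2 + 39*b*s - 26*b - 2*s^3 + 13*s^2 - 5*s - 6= 20*b^2 - 31*b - 2*s^3 + s^2*(15 - 13*b) + s*(-20*b^2 + 44*b - 6) - 7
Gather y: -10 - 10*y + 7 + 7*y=-3*y - 3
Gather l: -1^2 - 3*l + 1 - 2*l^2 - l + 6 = -2*l^2 - 4*l + 6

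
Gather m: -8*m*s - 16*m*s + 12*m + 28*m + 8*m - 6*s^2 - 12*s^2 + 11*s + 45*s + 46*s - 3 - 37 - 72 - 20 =m*(48 - 24*s) - 18*s^2 + 102*s - 132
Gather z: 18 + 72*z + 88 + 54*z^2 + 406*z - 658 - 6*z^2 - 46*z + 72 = 48*z^2 + 432*z - 480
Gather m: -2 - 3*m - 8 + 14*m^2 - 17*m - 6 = 14*m^2 - 20*m - 16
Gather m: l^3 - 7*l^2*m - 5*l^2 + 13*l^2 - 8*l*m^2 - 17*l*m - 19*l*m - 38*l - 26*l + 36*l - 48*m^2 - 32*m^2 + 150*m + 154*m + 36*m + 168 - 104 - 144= l^3 + 8*l^2 - 28*l + m^2*(-8*l - 80) + m*(-7*l^2 - 36*l + 340) - 80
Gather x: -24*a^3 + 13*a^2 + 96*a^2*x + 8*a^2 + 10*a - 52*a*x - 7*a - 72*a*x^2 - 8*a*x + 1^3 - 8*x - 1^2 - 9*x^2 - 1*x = -24*a^3 + 21*a^2 + 3*a + x^2*(-72*a - 9) + x*(96*a^2 - 60*a - 9)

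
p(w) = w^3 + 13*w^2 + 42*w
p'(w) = 3*w^2 + 26*w + 42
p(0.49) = 23.82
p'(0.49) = 55.46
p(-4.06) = -23.16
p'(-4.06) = -14.11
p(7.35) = 1408.06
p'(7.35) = 395.17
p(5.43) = 771.47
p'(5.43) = 271.63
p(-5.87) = -0.86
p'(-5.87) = -7.25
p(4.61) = 567.87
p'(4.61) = 225.62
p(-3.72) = -27.82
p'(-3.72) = -13.20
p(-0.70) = -23.37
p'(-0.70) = 25.27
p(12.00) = 4104.00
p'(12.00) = 786.00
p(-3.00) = -36.00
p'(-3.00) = -9.00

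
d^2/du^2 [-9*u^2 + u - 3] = -18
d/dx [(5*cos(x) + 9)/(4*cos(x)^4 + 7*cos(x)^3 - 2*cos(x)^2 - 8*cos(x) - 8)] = 16*(60*cos(x)^4 + 214*cos(x)^3 + 179*cos(x)^2 - 36*cos(x) - 32)*sin(x)/(16*sin(x)^4 - 24*sin(x)^2 - 11*cos(x) + 7*cos(3*x) - 24)^2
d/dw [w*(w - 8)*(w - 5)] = 3*w^2 - 26*w + 40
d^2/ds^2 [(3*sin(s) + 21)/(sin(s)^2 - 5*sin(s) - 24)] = 3*(sin(s)^5 + 33*sin(s)^4 + 37*sin(s)^3 + 685*sin(s)^2 - 198*sin(s) - 446)/(-sin(s)^2 + 5*sin(s) + 24)^3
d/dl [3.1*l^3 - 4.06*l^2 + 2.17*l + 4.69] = 9.3*l^2 - 8.12*l + 2.17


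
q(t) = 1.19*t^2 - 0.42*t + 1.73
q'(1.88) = 4.05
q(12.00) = 168.05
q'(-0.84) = -2.42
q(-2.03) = 7.49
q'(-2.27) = -5.82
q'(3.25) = 7.32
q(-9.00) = 101.90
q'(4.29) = 9.79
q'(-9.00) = -21.84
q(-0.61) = 2.43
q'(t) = 2.38*t - 0.42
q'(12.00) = 28.14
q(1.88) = 5.15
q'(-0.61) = -1.87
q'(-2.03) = -5.25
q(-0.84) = 2.92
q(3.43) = 14.29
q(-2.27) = 8.82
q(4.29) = 21.83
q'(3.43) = 7.74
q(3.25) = 12.93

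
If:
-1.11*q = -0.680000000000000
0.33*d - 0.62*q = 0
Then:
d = 1.15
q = 0.61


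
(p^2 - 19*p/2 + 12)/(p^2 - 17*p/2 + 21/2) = (p - 8)/(p - 7)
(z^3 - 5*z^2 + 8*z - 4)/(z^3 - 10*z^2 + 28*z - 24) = (z - 1)/(z - 6)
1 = 1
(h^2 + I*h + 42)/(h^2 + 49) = (h - 6*I)/(h - 7*I)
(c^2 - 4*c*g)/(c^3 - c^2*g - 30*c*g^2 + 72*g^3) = c/(c^2 + 3*c*g - 18*g^2)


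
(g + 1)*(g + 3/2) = g^2 + 5*g/2 + 3/2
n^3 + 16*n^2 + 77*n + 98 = (n + 2)*(n + 7)^2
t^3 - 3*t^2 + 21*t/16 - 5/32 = (t - 5/2)*(t - 1/4)^2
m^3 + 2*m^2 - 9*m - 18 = (m - 3)*(m + 2)*(m + 3)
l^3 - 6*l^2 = l^2*(l - 6)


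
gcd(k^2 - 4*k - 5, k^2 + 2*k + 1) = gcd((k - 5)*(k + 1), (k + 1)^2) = k + 1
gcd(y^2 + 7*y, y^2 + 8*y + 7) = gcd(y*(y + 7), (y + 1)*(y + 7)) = y + 7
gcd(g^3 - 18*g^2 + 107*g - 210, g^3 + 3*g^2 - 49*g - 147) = g - 7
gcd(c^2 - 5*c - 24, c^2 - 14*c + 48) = c - 8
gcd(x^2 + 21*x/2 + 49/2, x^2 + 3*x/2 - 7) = x + 7/2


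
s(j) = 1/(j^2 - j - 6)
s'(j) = (1 - 2*j)/(j^2 - j - 6)^2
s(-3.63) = 0.09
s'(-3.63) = 0.07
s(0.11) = -0.16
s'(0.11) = 0.02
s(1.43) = -0.19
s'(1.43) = -0.06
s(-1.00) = -0.25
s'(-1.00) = 0.19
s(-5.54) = 0.03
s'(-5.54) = 0.01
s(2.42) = -0.39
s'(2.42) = -0.58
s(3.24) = 0.80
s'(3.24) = -3.46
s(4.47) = 0.11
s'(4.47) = -0.09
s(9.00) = 0.02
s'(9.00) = 0.00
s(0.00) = -0.17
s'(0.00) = 0.03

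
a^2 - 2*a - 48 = (a - 8)*(a + 6)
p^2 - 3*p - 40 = (p - 8)*(p + 5)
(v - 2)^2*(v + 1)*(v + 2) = v^4 - v^3 - 6*v^2 + 4*v + 8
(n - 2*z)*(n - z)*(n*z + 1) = n^3*z - 3*n^2*z^2 + n^2 + 2*n*z^3 - 3*n*z + 2*z^2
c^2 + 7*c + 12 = (c + 3)*(c + 4)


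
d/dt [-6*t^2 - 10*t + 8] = -12*t - 10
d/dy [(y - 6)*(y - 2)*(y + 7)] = 3*y^2 - 2*y - 44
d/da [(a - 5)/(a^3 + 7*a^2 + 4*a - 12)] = (a^3 + 7*a^2 + 4*a - (a - 5)*(3*a^2 + 14*a + 4) - 12)/(a^3 + 7*a^2 + 4*a - 12)^2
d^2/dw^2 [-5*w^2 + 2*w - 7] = -10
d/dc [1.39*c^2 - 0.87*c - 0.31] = 2.78*c - 0.87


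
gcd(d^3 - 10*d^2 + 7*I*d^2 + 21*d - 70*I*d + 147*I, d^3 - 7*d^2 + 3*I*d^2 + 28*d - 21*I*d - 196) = d^2 + d*(-7 + 7*I) - 49*I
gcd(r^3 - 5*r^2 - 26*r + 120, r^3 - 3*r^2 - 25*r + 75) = r + 5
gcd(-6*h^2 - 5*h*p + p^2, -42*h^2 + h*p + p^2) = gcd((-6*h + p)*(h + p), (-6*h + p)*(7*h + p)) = -6*h + p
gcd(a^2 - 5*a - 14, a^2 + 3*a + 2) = a + 2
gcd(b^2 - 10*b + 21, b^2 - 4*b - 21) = b - 7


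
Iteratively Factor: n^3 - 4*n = (n - 2)*(n^2 + 2*n) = (n - 2)*(n + 2)*(n)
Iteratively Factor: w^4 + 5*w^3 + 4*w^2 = (w)*(w^3 + 5*w^2 + 4*w) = w*(w + 1)*(w^2 + 4*w) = w^2*(w + 1)*(w + 4)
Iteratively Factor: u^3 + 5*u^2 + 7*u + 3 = (u + 1)*(u^2 + 4*u + 3) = (u + 1)^2*(u + 3)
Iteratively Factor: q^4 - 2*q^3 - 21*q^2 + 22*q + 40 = (q - 5)*(q^3 + 3*q^2 - 6*q - 8) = (q - 5)*(q + 4)*(q^2 - q - 2) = (q - 5)*(q - 2)*(q + 4)*(q + 1)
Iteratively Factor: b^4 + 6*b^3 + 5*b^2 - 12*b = (b)*(b^3 + 6*b^2 + 5*b - 12) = b*(b + 4)*(b^2 + 2*b - 3) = b*(b - 1)*(b + 4)*(b + 3)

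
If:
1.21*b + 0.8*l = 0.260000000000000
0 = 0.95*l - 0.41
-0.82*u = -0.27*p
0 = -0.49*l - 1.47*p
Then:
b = -0.07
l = 0.43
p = -0.14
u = -0.05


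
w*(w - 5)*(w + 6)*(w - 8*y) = w^4 - 8*w^3*y + w^3 - 8*w^2*y - 30*w^2 + 240*w*y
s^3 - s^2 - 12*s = s*(s - 4)*(s + 3)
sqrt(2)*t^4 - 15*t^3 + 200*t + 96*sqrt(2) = (t - 6*sqrt(2))*(t - 4*sqrt(2))*(t + 2*sqrt(2))*(sqrt(2)*t + 1)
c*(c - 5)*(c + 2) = c^3 - 3*c^2 - 10*c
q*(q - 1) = q^2 - q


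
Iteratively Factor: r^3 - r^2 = (r)*(r^2 - r) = r*(r - 1)*(r)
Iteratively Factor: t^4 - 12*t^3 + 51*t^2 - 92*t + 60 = (t - 3)*(t^3 - 9*t^2 + 24*t - 20) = (t - 5)*(t - 3)*(t^2 - 4*t + 4) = (t - 5)*(t - 3)*(t - 2)*(t - 2)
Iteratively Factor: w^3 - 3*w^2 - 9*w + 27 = (w - 3)*(w^2 - 9) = (w - 3)*(w + 3)*(w - 3)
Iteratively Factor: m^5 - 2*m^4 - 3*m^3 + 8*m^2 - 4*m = (m - 1)*(m^4 - m^3 - 4*m^2 + 4*m) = m*(m - 1)*(m^3 - m^2 - 4*m + 4) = m*(m - 1)*(m + 2)*(m^2 - 3*m + 2) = m*(m - 2)*(m - 1)*(m + 2)*(m - 1)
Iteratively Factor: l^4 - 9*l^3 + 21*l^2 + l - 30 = (l + 1)*(l^3 - 10*l^2 + 31*l - 30) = (l - 2)*(l + 1)*(l^2 - 8*l + 15) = (l - 3)*(l - 2)*(l + 1)*(l - 5)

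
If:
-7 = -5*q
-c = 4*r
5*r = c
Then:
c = 0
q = 7/5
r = 0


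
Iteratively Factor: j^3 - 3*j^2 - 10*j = (j)*(j^2 - 3*j - 10) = j*(j + 2)*(j - 5)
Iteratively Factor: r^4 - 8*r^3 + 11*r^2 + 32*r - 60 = (r - 5)*(r^3 - 3*r^2 - 4*r + 12) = (r - 5)*(r - 2)*(r^2 - r - 6) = (r - 5)*(r - 2)*(r + 2)*(r - 3)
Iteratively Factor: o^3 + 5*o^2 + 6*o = (o + 2)*(o^2 + 3*o) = o*(o + 2)*(o + 3)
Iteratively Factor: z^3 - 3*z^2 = (z)*(z^2 - 3*z) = z*(z - 3)*(z)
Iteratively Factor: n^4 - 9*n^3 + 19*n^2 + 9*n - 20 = (n + 1)*(n^3 - 10*n^2 + 29*n - 20) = (n - 4)*(n + 1)*(n^2 - 6*n + 5) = (n - 4)*(n - 1)*(n + 1)*(n - 5)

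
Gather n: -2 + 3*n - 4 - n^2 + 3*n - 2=-n^2 + 6*n - 8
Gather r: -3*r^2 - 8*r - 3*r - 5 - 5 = -3*r^2 - 11*r - 10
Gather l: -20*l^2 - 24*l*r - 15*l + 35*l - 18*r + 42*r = -20*l^2 + l*(20 - 24*r) + 24*r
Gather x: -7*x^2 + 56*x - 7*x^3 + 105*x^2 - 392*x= -7*x^3 + 98*x^2 - 336*x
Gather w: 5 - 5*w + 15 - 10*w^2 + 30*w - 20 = -10*w^2 + 25*w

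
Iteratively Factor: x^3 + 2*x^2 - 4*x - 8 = (x - 2)*(x^2 + 4*x + 4) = (x - 2)*(x + 2)*(x + 2)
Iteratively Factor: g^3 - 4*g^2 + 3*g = (g - 3)*(g^2 - g) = (g - 3)*(g - 1)*(g)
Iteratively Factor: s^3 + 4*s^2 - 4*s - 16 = (s - 2)*(s^2 + 6*s + 8) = (s - 2)*(s + 2)*(s + 4)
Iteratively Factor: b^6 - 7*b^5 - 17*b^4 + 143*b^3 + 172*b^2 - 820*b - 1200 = (b - 5)*(b^5 - 2*b^4 - 27*b^3 + 8*b^2 + 212*b + 240) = (b - 5)*(b + 2)*(b^4 - 4*b^3 - 19*b^2 + 46*b + 120) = (b - 5)*(b - 4)*(b + 2)*(b^3 - 19*b - 30) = (b - 5)^2*(b - 4)*(b + 2)*(b^2 + 5*b + 6) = (b - 5)^2*(b - 4)*(b + 2)*(b + 3)*(b + 2)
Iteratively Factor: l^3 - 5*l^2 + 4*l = (l)*(l^2 - 5*l + 4) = l*(l - 1)*(l - 4)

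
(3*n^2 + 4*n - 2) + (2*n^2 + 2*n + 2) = 5*n^2 + 6*n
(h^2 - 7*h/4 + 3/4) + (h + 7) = h^2 - 3*h/4 + 31/4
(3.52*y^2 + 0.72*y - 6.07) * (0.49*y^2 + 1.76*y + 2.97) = 1.7248*y^4 + 6.548*y^3 + 8.7473*y^2 - 8.5448*y - 18.0279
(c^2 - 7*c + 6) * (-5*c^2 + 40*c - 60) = -5*c^4 + 75*c^3 - 370*c^2 + 660*c - 360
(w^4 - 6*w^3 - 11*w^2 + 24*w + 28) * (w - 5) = w^5 - 11*w^4 + 19*w^3 + 79*w^2 - 92*w - 140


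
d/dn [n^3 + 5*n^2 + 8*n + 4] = 3*n^2 + 10*n + 8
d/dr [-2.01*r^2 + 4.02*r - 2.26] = 4.02 - 4.02*r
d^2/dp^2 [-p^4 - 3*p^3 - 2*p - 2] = 6*p*(-2*p - 3)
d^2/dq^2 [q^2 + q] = 2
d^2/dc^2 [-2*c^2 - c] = -4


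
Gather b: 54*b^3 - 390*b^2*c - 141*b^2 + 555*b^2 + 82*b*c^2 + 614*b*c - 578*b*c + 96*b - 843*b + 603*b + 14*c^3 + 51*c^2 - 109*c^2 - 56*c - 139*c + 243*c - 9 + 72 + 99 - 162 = 54*b^3 + b^2*(414 - 390*c) + b*(82*c^2 + 36*c - 144) + 14*c^3 - 58*c^2 + 48*c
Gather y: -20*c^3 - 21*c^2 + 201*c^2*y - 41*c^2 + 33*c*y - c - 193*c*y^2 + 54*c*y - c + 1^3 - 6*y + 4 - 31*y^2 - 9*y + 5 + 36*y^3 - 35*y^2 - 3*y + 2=-20*c^3 - 62*c^2 - 2*c + 36*y^3 + y^2*(-193*c - 66) + y*(201*c^2 + 87*c - 18) + 12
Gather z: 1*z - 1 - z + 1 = 0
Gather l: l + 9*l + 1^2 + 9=10*l + 10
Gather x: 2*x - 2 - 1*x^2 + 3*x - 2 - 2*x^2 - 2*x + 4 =-3*x^2 + 3*x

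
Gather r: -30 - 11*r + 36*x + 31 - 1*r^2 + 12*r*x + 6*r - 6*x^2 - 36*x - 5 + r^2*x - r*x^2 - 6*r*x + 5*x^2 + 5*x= r^2*(x - 1) + r*(-x^2 + 6*x - 5) - x^2 + 5*x - 4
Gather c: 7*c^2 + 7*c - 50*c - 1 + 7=7*c^2 - 43*c + 6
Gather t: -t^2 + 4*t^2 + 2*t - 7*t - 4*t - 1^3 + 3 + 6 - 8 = 3*t^2 - 9*t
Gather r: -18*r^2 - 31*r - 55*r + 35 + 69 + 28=-18*r^2 - 86*r + 132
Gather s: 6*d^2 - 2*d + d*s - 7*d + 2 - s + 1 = 6*d^2 - 9*d + s*(d - 1) + 3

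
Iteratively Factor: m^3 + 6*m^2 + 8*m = (m + 2)*(m^2 + 4*m) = (m + 2)*(m + 4)*(m)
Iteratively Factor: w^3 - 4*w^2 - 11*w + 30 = (w + 3)*(w^2 - 7*w + 10) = (w - 2)*(w + 3)*(w - 5)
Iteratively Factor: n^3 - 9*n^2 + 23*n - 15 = (n - 5)*(n^2 - 4*n + 3) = (n - 5)*(n - 1)*(n - 3)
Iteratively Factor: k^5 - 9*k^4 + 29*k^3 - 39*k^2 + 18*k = (k - 1)*(k^4 - 8*k^3 + 21*k^2 - 18*k) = (k - 3)*(k - 1)*(k^3 - 5*k^2 + 6*k) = (k - 3)^2*(k - 1)*(k^2 - 2*k) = (k - 3)^2*(k - 2)*(k - 1)*(k)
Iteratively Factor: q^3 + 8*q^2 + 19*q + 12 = (q + 3)*(q^2 + 5*q + 4) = (q + 3)*(q + 4)*(q + 1)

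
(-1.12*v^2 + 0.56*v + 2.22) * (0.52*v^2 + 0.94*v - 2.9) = -0.5824*v^4 - 0.7616*v^3 + 4.9288*v^2 + 0.4628*v - 6.438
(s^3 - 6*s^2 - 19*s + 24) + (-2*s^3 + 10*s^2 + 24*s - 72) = -s^3 + 4*s^2 + 5*s - 48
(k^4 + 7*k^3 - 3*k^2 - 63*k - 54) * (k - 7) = k^5 - 52*k^3 - 42*k^2 + 387*k + 378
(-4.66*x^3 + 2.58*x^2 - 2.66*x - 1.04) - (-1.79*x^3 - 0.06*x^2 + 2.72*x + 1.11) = -2.87*x^3 + 2.64*x^2 - 5.38*x - 2.15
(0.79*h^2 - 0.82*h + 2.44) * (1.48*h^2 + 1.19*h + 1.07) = 1.1692*h^4 - 0.2735*h^3 + 3.4807*h^2 + 2.0262*h + 2.6108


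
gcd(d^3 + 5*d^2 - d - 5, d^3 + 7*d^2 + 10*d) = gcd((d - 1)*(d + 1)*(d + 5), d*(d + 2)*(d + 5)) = d + 5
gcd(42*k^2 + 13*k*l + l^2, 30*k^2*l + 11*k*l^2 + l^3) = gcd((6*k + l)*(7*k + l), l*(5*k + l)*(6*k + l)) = 6*k + l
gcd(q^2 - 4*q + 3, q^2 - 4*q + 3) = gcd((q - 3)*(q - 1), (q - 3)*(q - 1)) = q^2 - 4*q + 3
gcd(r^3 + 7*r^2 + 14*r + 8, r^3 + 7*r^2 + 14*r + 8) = r^3 + 7*r^2 + 14*r + 8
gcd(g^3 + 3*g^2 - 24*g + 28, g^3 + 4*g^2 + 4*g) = 1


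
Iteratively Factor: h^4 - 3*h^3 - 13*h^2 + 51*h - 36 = (h + 4)*(h^3 - 7*h^2 + 15*h - 9) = (h - 1)*(h + 4)*(h^2 - 6*h + 9) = (h - 3)*(h - 1)*(h + 4)*(h - 3)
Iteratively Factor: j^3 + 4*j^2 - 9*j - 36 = (j - 3)*(j^2 + 7*j + 12) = (j - 3)*(j + 3)*(j + 4)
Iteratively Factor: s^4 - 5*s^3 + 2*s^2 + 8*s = (s - 4)*(s^3 - s^2 - 2*s) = (s - 4)*(s - 2)*(s^2 + s) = s*(s - 4)*(s - 2)*(s + 1)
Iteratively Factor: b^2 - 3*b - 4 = (b - 4)*(b + 1)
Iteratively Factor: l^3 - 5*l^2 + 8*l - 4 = (l - 2)*(l^2 - 3*l + 2) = (l - 2)^2*(l - 1)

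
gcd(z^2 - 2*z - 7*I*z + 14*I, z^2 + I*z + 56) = z - 7*I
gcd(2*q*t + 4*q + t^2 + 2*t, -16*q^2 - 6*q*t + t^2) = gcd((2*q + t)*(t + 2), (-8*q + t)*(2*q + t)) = 2*q + t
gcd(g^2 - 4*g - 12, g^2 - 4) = g + 2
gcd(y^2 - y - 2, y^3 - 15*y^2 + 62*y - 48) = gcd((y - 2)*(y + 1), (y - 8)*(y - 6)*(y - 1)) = 1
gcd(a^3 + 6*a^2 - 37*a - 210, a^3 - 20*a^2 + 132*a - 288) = a - 6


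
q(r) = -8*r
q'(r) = -8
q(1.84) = -14.72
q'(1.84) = -8.00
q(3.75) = -30.00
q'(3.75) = -8.00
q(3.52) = -28.16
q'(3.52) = -8.00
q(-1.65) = 13.20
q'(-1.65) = -8.00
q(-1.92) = 15.36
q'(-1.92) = -8.00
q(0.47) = -3.76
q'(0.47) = -8.00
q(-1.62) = 12.96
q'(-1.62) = -8.00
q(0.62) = -4.96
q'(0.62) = -8.00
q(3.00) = -24.00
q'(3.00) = -8.00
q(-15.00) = 120.00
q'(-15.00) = -8.00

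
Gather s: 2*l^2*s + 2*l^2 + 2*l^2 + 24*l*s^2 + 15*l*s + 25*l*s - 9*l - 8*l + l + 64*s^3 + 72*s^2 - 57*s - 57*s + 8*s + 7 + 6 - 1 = 4*l^2 - 16*l + 64*s^3 + s^2*(24*l + 72) + s*(2*l^2 + 40*l - 106) + 12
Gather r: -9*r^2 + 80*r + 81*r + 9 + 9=-9*r^2 + 161*r + 18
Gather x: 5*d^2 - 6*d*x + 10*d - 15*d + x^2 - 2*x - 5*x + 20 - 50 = 5*d^2 - 5*d + x^2 + x*(-6*d - 7) - 30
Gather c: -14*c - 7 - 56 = -14*c - 63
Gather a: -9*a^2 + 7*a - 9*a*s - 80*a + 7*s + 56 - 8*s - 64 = -9*a^2 + a*(-9*s - 73) - s - 8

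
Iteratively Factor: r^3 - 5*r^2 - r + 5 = (r - 1)*(r^2 - 4*r - 5) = (r - 5)*(r - 1)*(r + 1)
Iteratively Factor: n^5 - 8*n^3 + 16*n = (n - 2)*(n^4 + 2*n^3 - 4*n^2 - 8*n) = (n - 2)*(n + 2)*(n^3 - 4*n) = n*(n - 2)*(n + 2)*(n^2 - 4) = n*(n - 2)*(n + 2)^2*(n - 2)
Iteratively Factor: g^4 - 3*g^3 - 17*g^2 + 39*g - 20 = (g + 4)*(g^3 - 7*g^2 + 11*g - 5) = (g - 1)*(g + 4)*(g^2 - 6*g + 5) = (g - 1)^2*(g + 4)*(g - 5)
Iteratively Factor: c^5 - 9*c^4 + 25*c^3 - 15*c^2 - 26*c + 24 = (c + 1)*(c^4 - 10*c^3 + 35*c^2 - 50*c + 24) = (c - 4)*(c + 1)*(c^3 - 6*c^2 + 11*c - 6) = (c - 4)*(c - 1)*(c + 1)*(c^2 - 5*c + 6) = (c - 4)*(c - 2)*(c - 1)*(c + 1)*(c - 3)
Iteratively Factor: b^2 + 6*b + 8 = (b + 4)*(b + 2)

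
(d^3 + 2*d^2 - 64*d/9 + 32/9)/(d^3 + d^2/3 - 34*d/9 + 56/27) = 3*(d + 4)/(3*d + 7)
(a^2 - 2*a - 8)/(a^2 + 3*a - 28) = (a + 2)/(a + 7)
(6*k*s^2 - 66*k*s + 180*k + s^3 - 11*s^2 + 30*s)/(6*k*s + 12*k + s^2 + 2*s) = (s^2 - 11*s + 30)/(s + 2)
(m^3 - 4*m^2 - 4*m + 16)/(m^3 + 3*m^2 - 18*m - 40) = (m - 2)/(m + 5)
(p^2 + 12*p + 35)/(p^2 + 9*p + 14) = (p + 5)/(p + 2)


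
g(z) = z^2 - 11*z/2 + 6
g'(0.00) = -5.50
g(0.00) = 6.00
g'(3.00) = 0.50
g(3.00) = -1.50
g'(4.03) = 2.56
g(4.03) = 0.08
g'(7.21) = 8.92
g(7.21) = 18.33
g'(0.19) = -5.12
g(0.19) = 4.99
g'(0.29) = -4.92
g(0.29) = 4.49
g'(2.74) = -0.02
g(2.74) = -1.56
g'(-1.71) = -8.92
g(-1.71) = 18.33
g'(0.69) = -4.12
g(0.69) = 2.68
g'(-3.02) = -11.54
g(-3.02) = 31.73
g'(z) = 2*z - 11/2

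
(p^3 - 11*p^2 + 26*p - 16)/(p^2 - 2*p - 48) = (p^2 - 3*p + 2)/(p + 6)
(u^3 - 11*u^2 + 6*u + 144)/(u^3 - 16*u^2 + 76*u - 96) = (u + 3)/(u - 2)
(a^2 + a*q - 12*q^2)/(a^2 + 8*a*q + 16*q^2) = (a - 3*q)/(a + 4*q)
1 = 1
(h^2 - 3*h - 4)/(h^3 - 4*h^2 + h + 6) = (h - 4)/(h^2 - 5*h + 6)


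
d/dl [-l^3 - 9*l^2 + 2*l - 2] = -3*l^2 - 18*l + 2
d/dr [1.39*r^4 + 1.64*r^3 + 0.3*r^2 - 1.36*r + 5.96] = 5.56*r^3 + 4.92*r^2 + 0.6*r - 1.36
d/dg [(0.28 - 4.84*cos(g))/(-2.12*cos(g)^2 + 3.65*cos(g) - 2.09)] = (10.2608*cos(g)^2 - 1.1872*cos(g) - 9.0936)*sin(g)/(4.4944*cos(g)^4 - 15.476*cos(g)^3 + 22.1841*cos(g)^2 - 15.257*cos(g) + 4.3681)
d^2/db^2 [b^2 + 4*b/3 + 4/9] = 2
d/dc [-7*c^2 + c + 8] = 1 - 14*c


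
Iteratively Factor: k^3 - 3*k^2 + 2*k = (k - 2)*(k^2 - k) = k*(k - 2)*(k - 1)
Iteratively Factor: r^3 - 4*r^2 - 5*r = (r - 5)*(r^2 + r) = r*(r - 5)*(r + 1)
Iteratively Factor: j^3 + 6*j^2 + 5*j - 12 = (j + 4)*(j^2 + 2*j - 3) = (j + 3)*(j + 4)*(j - 1)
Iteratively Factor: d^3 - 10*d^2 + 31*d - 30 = (d - 2)*(d^2 - 8*d + 15) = (d - 3)*(d - 2)*(d - 5)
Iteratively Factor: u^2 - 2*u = (u)*(u - 2)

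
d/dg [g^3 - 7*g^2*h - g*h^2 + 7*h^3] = 3*g^2 - 14*g*h - h^2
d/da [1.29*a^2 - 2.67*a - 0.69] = 2.58*a - 2.67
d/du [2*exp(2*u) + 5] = 4*exp(2*u)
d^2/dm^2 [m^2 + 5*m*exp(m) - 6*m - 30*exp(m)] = 5*m*exp(m) - 20*exp(m) + 2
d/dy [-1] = 0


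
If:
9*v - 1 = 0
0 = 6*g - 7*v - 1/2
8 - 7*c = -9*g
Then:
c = 17/12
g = 23/108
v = 1/9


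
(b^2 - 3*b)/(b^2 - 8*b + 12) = b*(b - 3)/(b^2 - 8*b + 12)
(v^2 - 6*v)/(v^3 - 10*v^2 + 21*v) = (v - 6)/(v^2 - 10*v + 21)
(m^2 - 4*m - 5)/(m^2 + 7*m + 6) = (m - 5)/(m + 6)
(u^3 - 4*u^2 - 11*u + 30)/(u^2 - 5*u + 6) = (u^2 - 2*u - 15)/(u - 3)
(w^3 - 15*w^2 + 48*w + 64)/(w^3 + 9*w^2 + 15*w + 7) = (w^2 - 16*w + 64)/(w^2 + 8*w + 7)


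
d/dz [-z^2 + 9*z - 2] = 9 - 2*z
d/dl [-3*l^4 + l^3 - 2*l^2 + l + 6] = -12*l^3 + 3*l^2 - 4*l + 1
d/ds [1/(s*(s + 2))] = 2*(-s - 1)/(s^2*(s^2 + 4*s + 4))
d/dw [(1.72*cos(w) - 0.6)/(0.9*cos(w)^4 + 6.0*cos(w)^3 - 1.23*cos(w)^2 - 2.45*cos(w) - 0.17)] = (4.644*cos(w)^4 + 18.48*cos(w)^3 - 12.9156*cos(w)^2 + 1.476*cos(w) + 1.7624)*sin(w)/(0.81*cos(w)^8 + 10.8*cos(w)^7 + 33.786*cos(w)^6 - 19.17*cos(w)^5 - 28.1931*cos(w)^4 + 3.987*cos(w)^3 + 6.4207*cos(w)^2 + 0.833*cos(w) + 0.0289)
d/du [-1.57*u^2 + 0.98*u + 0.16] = 0.98 - 3.14*u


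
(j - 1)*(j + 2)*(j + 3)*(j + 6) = j^4 + 10*j^3 + 25*j^2 - 36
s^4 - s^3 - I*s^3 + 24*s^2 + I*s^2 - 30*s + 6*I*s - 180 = (s - 3)*(s + 2)*(s - 6*I)*(s + 5*I)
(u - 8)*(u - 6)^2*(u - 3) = u^4 - 23*u^3 + 192*u^2 - 684*u + 864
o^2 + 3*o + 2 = (o + 1)*(o + 2)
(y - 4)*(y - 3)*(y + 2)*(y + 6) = y^4 + y^3 - 32*y^2 + 12*y + 144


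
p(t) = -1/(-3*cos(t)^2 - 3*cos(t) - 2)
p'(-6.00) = 0.04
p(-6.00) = 0.13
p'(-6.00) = 0.04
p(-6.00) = 0.13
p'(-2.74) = 0.31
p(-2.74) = 0.56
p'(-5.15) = 0.35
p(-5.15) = 0.26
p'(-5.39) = 0.21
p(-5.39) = 0.20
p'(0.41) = 0.06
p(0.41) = 0.14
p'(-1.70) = -0.80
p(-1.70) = 0.60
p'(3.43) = 0.22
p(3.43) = 0.53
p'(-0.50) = -0.08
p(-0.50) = 0.14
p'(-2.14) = 0.13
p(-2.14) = 0.80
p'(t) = -(-6*sin(t)*cos(t) - 3*sin(t))/(-3*cos(t)^2 - 3*cos(t) - 2)^2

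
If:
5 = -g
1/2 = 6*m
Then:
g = -5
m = 1/12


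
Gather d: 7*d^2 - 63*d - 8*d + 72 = 7*d^2 - 71*d + 72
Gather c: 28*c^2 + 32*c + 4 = 28*c^2 + 32*c + 4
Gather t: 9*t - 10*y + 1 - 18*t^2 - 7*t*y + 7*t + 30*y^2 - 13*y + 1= -18*t^2 + t*(16 - 7*y) + 30*y^2 - 23*y + 2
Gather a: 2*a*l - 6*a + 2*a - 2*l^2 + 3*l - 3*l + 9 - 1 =a*(2*l - 4) - 2*l^2 + 8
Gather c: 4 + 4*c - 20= 4*c - 16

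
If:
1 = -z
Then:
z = -1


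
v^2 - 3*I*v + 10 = (v - 5*I)*(v + 2*I)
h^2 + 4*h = h*(h + 4)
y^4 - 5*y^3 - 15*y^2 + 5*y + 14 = (y - 7)*(y - 1)*(y + 1)*(y + 2)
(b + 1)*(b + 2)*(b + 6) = b^3 + 9*b^2 + 20*b + 12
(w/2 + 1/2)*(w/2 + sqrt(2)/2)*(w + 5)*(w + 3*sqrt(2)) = w^4/4 + sqrt(2)*w^3 + 3*w^3/2 + 11*w^2/4 + 6*sqrt(2)*w^2 + 5*sqrt(2)*w + 9*w + 15/2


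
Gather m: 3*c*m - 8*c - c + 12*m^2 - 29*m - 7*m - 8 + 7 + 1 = -9*c + 12*m^2 + m*(3*c - 36)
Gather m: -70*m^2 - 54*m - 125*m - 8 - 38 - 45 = -70*m^2 - 179*m - 91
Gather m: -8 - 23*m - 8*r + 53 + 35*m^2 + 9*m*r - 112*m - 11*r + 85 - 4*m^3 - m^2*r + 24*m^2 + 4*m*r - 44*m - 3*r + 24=-4*m^3 + m^2*(59 - r) + m*(13*r - 179) - 22*r + 154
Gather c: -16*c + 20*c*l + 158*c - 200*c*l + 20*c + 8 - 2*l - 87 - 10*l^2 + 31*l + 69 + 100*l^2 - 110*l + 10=c*(162 - 180*l) + 90*l^2 - 81*l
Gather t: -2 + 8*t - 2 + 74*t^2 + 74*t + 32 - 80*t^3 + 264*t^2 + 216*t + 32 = -80*t^3 + 338*t^2 + 298*t + 60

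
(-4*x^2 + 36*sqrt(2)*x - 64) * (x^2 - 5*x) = -4*x^4 + 20*x^3 + 36*sqrt(2)*x^3 - 180*sqrt(2)*x^2 - 64*x^2 + 320*x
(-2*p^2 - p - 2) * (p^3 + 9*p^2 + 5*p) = -2*p^5 - 19*p^4 - 21*p^3 - 23*p^2 - 10*p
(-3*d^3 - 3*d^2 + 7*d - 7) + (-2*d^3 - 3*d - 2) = -5*d^3 - 3*d^2 + 4*d - 9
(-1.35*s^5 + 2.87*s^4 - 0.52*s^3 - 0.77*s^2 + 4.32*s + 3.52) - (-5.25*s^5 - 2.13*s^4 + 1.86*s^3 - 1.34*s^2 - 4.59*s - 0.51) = 3.9*s^5 + 5.0*s^4 - 2.38*s^3 + 0.57*s^2 + 8.91*s + 4.03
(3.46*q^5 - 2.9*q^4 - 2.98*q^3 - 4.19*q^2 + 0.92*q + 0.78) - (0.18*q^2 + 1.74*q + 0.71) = 3.46*q^5 - 2.9*q^4 - 2.98*q^3 - 4.37*q^2 - 0.82*q + 0.0700000000000001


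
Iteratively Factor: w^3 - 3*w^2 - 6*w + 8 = (w - 4)*(w^2 + w - 2) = (w - 4)*(w - 1)*(w + 2)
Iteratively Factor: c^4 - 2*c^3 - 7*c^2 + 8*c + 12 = (c - 2)*(c^3 - 7*c - 6) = (c - 3)*(c - 2)*(c^2 + 3*c + 2) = (c - 3)*(c - 2)*(c + 2)*(c + 1)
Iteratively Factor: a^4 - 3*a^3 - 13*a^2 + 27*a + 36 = (a - 4)*(a^3 + a^2 - 9*a - 9) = (a - 4)*(a - 3)*(a^2 + 4*a + 3) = (a - 4)*(a - 3)*(a + 3)*(a + 1)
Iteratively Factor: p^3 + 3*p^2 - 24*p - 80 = (p + 4)*(p^2 - p - 20) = (p + 4)^2*(p - 5)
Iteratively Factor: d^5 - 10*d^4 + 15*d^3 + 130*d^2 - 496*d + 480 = (d - 3)*(d^4 - 7*d^3 - 6*d^2 + 112*d - 160) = (d - 3)*(d - 2)*(d^3 - 5*d^2 - 16*d + 80) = (d - 4)*(d - 3)*(d - 2)*(d^2 - d - 20) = (d - 4)*(d - 3)*(d - 2)*(d + 4)*(d - 5)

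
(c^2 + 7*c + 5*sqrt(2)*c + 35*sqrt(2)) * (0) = 0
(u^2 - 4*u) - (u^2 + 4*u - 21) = 21 - 8*u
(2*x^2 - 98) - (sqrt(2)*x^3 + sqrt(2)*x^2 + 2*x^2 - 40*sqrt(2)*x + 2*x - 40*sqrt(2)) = -sqrt(2)*x^3 - sqrt(2)*x^2 - 2*x + 40*sqrt(2)*x - 98 + 40*sqrt(2)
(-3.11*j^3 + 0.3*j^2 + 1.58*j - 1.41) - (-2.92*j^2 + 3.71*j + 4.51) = -3.11*j^3 + 3.22*j^2 - 2.13*j - 5.92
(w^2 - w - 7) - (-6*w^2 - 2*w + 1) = 7*w^2 + w - 8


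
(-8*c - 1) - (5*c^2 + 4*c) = -5*c^2 - 12*c - 1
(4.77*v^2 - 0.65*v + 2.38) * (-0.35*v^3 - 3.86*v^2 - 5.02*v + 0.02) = -1.6695*v^5 - 18.1847*v^4 - 22.2694*v^3 - 5.8284*v^2 - 11.9606*v + 0.0476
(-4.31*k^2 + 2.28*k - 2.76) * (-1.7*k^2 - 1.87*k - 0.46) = 7.327*k^4 + 4.1837*k^3 + 2.411*k^2 + 4.1124*k + 1.2696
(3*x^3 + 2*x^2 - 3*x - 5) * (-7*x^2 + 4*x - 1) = -21*x^5 - 2*x^4 + 26*x^3 + 21*x^2 - 17*x + 5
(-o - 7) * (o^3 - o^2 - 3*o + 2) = -o^4 - 6*o^3 + 10*o^2 + 19*o - 14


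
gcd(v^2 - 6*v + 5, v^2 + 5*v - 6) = v - 1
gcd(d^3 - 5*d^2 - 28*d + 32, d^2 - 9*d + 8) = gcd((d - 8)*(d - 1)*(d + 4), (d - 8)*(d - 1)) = d^2 - 9*d + 8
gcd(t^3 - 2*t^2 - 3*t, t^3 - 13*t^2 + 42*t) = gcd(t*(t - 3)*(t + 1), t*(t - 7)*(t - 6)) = t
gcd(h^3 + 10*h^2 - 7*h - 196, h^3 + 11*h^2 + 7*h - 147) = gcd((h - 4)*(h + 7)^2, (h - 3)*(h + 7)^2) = h^2 + 14*h + 49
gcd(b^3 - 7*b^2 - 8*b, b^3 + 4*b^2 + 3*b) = b^2 + b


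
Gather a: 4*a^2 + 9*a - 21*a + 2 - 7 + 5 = 4*a^2 - 12*a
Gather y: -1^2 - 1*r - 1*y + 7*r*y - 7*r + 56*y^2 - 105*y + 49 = -8*r + 56*y^2 + y*(7*r - 106) + 48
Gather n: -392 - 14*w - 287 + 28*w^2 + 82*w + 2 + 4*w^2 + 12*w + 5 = 32*w^2 + 80*w - 672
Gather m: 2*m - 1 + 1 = 2*m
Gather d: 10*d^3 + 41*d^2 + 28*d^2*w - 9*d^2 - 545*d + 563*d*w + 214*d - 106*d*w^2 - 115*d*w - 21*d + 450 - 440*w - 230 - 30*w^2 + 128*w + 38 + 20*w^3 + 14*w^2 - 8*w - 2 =10*d^3 + d^2*(28*w + 32) + d*(-106*w^2 + 448*w - 352) + 20*w^3 - 16*w^2 - 320*w + 256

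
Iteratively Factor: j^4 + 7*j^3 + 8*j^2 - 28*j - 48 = (j + 2)*(j^3 + 5*j^2 - 2*j - 24) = (j + 2)*(j + 3)*(j^2 + 2*j - 8) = (j - 2)*(j + 2)*(j + 3)*(j + 4)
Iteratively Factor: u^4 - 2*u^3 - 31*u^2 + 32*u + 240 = (u - 4)*(u^3 + 2*u^2 - 23*u - 60) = (u - 4)*(u + 3)*(u^2 - u - 20) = (u - 5)*(u - 4)*(u + 3)*(u + 4)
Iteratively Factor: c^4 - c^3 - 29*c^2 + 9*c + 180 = (c + 3)*(c^3 - 4*c^2 - 17*c + 60) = (c + 3)*(c + 4)*(c^2 - 8*c + 15) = (c - 3)*(c + 3)*(c + 4)*(c - 5)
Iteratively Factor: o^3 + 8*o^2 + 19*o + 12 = (o + 1)*(o^2 + 7*o + 12) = (o + 1)*(o + 4)*(o + 3)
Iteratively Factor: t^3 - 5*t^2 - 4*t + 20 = (t - 5)*(t^2 - 4) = (t - 5)*(t - 2)*(t + 2)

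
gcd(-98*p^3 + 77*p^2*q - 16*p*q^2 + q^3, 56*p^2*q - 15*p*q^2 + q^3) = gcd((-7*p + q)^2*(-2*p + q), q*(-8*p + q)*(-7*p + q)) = 7*p - q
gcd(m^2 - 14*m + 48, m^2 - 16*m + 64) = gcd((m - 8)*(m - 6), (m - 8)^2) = m - 8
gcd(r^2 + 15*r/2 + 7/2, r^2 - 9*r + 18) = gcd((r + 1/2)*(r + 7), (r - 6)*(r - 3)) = 1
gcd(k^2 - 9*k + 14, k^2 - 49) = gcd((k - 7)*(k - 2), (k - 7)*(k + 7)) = k - 7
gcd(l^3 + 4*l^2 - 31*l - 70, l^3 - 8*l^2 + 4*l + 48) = l + 2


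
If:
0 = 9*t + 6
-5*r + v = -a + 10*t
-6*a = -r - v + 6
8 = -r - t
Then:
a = -170/21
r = -22/3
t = -2/3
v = -740/21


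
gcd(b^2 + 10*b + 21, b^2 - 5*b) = 1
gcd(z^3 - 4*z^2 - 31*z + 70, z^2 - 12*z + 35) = z - 7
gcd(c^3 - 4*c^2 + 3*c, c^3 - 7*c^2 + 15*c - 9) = c^2 - 4*c + 3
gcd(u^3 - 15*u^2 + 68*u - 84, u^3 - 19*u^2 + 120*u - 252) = u^2 - 13*u + 42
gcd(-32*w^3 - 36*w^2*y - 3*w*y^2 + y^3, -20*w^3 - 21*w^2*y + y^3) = 4*w^2 + 5*w*y + y^2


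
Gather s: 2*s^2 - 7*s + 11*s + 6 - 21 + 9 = 2*s^2 + 4*s - 6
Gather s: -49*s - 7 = -49*s - 7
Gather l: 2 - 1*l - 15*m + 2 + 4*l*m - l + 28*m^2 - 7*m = l*(4*m - 2) + 28*m^2 - 22*m + 4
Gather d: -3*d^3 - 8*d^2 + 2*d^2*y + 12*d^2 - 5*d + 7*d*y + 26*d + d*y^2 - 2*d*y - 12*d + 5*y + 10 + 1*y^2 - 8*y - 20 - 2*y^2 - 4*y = -3*d^3 + d^2*(2*y + 4) + d*(y^2 + 5*y + 9) - y^2 - 7*y - 10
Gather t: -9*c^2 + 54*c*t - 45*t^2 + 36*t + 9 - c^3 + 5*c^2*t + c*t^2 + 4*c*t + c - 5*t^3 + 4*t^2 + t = -c^3 - 9*c^2 + c - 5*t^3 + t^2*(c - 41) + t*(5*c^2 + 58*c + 37) + 9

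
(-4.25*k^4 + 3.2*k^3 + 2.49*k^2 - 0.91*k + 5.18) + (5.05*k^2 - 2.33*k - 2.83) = -4.25*k^4 + 3.2*k^3 + 7.54*k^2 - 3.24*k + 2.35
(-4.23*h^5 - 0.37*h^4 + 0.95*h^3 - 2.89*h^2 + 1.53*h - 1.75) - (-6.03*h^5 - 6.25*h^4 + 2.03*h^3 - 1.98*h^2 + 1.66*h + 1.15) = 1.8*h^5 + 5.88*h^4 - 1.08*h^3 - 0.91*h^2 - 0.13*h - 2.9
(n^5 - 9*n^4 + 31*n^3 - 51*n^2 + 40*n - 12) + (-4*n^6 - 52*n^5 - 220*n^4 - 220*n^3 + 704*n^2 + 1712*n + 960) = -4*n^6 - 51*n^5 - 229*n^4 - 189*n^3 + 653*n^2 + 1752*n + 948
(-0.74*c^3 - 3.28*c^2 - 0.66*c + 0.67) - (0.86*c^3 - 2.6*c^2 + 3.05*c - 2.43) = -1.6*c^3 - 0.68*c^2 - 3.71*c + 3.1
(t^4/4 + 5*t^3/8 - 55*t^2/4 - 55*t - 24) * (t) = t^5/4 + 5*t^4/8 - 55*t^3/4 - 55*t^2 - 24*t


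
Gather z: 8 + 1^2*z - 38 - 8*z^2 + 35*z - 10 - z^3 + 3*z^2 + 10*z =-z^3 - 5*z^2 + 46*z - 40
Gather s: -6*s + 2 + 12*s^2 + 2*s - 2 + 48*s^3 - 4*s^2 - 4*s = 48*s^3 + 8*s^2 - 8*s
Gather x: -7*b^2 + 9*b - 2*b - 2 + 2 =-7*b^2 + 7*b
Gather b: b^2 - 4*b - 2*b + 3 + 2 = b^2 - 6*b + 5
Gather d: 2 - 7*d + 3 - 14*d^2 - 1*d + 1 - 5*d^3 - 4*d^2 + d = -5*d^3 - 18*d^2 - 7*d + 6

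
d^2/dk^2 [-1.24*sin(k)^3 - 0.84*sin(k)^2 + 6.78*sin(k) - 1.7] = -5.85*sin(k) - 2.79*sin(3*k) - 1.68*cos(2*k)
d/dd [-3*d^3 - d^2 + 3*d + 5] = -9*d^2 - 2*d + 3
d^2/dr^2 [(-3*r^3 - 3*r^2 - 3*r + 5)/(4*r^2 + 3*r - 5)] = 2*(-99*r^3 + 195*r^2 - 225*r + 25)/(64*r^6 + 144*r^5 - 132*r^4 - 333*r^3 + 165*r^2 + 225*r - 125)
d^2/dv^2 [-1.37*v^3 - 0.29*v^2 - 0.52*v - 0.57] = -8.22*v - 0.58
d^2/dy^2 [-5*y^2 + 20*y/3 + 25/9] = -10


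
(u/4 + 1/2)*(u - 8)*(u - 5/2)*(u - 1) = u^4/4 - 19*u^3/8 + 15*u^2/8 + 41*u/4 - 10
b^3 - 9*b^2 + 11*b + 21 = (b - 7)*(b - 3)*(b + 1)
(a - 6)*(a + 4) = a^2 - 2*a - 24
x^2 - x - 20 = (x - 5)*(x + 4)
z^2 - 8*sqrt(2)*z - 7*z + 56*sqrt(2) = (z - 7)*(z - 8*sqrt(2))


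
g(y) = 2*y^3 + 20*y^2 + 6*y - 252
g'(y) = 6*y^2 + 40*y + 6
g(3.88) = 189.19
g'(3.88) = 251.53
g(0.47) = -244.55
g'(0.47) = 26.13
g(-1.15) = -235.49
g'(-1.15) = -32.06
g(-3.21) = -131.33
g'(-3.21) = -60.58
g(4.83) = 468.92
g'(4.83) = 339.17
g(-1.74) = -212.42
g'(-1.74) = -45.43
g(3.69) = 142.95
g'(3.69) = 235.30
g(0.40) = -246.27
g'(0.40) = 22.96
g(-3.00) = -144.00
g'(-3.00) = -60.00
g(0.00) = -252.00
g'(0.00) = 6.00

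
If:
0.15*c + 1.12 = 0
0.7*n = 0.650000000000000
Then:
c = -7.47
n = 0.93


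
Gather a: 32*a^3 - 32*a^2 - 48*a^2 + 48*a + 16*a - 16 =32*a^3 - 80*a^2 + 64*a - 16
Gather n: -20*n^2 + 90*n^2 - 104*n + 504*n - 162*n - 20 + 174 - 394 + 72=70*n^2 + 238*n - 168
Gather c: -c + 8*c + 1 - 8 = 7*c - 7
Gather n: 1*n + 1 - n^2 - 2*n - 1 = -n^2 - n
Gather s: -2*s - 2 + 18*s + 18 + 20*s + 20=36*s + 36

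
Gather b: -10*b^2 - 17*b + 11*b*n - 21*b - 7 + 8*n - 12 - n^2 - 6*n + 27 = -10*b^2 + b*(11*n - 38) - n^2 + 2*n + 8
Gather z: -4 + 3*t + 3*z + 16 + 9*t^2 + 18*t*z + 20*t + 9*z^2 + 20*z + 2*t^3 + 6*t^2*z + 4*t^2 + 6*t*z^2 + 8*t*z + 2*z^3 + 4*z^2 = 2*t^3 + 13*t^2 + 23*t + 2*z^3 + z^2*(6*t + 13) + z*(6*t^2 + 26*t + 23) + 12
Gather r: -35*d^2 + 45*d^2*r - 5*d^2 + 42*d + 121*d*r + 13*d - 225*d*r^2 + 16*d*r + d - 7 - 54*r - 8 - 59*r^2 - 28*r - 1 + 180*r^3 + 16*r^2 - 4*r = -40*d^2 + 56*d + 180*r^3 + r^2*(-225*d - 43) + r*(45*d^2 + 137*d - 86) - 16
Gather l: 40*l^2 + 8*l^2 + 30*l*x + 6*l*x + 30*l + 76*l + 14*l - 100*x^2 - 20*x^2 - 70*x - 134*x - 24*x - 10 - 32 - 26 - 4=48*l^2 + l*(36*x + 120) - 120*x^2 - 228*x - 72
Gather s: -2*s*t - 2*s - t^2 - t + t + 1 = s*(-2*t - 2) - t^2 + 1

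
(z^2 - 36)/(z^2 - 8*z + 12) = (z + 6)/(z - 2)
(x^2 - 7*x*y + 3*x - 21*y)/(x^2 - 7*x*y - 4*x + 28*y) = (x + 3)/(x - 4)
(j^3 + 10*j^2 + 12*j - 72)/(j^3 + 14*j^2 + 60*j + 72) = (j - 2)/(j + 2)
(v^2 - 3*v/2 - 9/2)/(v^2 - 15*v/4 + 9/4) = 2*(2*v + 3)/(4*v - 3)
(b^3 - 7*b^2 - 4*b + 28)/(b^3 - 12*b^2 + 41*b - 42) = (b + 2)/(b - 3)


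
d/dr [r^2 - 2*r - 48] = 2*r - 2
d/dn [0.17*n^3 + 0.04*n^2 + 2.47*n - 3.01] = 0.51*n^2 + 0.08*n + 2.47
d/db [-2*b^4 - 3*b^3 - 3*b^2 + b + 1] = -8*b^3 - 9*b^2 - 6*b + 1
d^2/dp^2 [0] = 0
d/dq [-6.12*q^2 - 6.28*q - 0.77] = -12.24*q - 6.28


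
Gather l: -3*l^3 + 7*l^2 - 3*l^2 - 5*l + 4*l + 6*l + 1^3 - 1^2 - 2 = -3*l^3 + 4*l^2 + 5*l - 2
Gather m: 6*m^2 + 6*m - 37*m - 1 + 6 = 6*m^2 - 31*m + 5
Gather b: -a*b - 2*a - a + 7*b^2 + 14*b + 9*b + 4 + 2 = -3*a + 7*b^2 + b*(23 - a) + 6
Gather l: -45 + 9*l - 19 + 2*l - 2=11*l - 66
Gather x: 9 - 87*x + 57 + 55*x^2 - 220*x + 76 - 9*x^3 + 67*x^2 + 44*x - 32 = -9*x^3 + 122*x^2 - 263*x + 110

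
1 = 1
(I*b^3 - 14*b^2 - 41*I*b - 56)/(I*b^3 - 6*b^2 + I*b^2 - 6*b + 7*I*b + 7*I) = (b + 8*I)/(b + 1)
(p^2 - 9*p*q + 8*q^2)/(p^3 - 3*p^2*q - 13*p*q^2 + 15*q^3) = (p - 8*q)/(p^2 - 2*p*q - 15*q^2)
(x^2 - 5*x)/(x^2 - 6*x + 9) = x*(x - 5)/(x^2 - 6*x + 9)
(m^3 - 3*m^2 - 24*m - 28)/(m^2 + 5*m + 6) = (m^2 - 5*m - 14)/(m + 3)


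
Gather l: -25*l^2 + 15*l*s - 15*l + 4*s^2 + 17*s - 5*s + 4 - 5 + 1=-25*l^2 + l*(15*s - 15) + 4*s^2 + 12*s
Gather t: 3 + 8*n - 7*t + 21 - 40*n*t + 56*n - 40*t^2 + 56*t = 64*n - 40*t^2 + t*(49 - 40*n) + 24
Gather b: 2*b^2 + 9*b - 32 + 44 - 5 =2*b^2 + 9*b + 7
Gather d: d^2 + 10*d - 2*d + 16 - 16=d^2 + 8*d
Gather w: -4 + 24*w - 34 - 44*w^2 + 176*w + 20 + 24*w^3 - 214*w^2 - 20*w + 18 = 24*w^3 - 258*w^2 + 180*w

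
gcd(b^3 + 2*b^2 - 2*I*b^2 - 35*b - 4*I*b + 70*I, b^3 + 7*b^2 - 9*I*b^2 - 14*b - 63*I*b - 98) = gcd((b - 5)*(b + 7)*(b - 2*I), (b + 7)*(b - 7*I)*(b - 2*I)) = b^2 + b*(7 - 2*I) - 14*I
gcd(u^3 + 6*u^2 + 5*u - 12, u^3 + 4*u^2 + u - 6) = u^2 + 2*u - 3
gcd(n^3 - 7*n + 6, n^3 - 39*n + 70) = n - 2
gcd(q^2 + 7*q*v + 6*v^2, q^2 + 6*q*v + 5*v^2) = q + v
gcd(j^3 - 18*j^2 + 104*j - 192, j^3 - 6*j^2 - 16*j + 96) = j^2 - 10*j + 24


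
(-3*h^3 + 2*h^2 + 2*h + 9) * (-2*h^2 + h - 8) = 6*h^5 - 7*h^4 + 22*h^3 - 32*h^2 - 7*h - 72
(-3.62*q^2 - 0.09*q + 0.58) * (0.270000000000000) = -0.9774*q^2 - 0.0243*q + 0.1566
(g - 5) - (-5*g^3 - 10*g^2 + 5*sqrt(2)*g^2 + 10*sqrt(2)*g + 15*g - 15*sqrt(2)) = 5*g^3 - 5*sqrt(2)*g^2 + 10*g^2 - 10*sqrt(2)*g - 14*g - 5 + 15*sqrt(2)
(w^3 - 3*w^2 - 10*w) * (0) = 0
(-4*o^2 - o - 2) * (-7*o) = 28*o^3 + 7*o^2 + 14*o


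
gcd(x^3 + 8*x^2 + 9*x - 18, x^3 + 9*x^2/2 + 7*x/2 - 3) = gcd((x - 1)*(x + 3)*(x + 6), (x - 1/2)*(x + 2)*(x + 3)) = x + 3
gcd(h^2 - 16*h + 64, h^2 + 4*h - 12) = 1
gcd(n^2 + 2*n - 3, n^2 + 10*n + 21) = n + 3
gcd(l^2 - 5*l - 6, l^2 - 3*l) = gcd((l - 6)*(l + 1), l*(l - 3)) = 1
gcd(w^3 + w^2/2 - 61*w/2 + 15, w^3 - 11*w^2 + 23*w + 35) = w - 5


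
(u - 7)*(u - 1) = u^2 - 8*u + 7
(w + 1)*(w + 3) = w^2 + 4*w + 3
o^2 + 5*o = o*(o + 5)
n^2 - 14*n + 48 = (n - 8)*(n - 6)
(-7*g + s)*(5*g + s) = -35*g^2 - 2*g*s + s^2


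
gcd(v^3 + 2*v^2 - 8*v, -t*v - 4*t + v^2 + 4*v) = v + 4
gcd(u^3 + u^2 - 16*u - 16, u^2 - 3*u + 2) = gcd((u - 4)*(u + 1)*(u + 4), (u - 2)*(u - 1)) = 1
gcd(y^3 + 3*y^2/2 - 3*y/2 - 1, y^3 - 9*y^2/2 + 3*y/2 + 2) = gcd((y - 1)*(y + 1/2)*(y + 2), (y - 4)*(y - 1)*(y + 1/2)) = y^2 - y/2 - 1/2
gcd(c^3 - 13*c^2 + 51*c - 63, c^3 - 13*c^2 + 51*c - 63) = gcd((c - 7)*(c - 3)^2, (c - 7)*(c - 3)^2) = c^3 - 13*c^2 + 51*c - 63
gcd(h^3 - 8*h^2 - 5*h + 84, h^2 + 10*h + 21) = h + 3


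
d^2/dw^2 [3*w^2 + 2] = 6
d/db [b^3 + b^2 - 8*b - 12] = 3*b^2 + 2*b - 8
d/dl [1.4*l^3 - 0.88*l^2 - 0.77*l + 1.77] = 4.2*l^2 - 1.76*l - 0.77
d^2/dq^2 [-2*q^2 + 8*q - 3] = -4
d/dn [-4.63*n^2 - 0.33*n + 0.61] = -9.26*n - 0.33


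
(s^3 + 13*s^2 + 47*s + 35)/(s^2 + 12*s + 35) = s + 1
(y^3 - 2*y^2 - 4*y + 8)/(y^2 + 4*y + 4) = (y^2 - 4*y + 4)/(y + 2)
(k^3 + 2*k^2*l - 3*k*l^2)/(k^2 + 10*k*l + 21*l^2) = k*(k - l)/(k + 7*l)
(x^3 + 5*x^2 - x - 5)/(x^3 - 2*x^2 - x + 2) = (x + 5)/(x - 2)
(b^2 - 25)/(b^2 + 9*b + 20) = (b - 5)/(b + 4)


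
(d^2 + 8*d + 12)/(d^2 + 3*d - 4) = (d^2 + 8*d + 12)/(d^2 + 3*d - 4)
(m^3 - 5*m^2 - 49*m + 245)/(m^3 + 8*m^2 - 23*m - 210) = (m - 7)/(m + 6)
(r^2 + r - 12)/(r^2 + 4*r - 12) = (r^2 + r - 12)/(r^2 + 4*r - 12)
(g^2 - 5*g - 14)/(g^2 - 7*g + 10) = (g^2 - 5*g - 14)/(g^2 - 7*g + 10)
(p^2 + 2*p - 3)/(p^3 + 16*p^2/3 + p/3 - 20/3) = 3*(p + 3)/(3*p^2 + 19*p + 20)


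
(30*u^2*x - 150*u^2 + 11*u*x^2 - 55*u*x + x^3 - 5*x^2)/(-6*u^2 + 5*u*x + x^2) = (5*u*x - 25*u + x^2 - 5*x)/(-u + x)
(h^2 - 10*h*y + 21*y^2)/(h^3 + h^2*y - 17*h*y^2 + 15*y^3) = (-h + 7*y)/(-h^2 - 4*h*y + 5*y^2)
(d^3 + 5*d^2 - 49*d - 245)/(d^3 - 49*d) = (d + 5)/d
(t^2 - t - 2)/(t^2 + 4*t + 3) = (t - 2)/(t + 3)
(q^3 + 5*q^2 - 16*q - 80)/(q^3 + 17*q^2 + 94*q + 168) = (q^2 + q - 20)/(q^2 + 13*q + 42)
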